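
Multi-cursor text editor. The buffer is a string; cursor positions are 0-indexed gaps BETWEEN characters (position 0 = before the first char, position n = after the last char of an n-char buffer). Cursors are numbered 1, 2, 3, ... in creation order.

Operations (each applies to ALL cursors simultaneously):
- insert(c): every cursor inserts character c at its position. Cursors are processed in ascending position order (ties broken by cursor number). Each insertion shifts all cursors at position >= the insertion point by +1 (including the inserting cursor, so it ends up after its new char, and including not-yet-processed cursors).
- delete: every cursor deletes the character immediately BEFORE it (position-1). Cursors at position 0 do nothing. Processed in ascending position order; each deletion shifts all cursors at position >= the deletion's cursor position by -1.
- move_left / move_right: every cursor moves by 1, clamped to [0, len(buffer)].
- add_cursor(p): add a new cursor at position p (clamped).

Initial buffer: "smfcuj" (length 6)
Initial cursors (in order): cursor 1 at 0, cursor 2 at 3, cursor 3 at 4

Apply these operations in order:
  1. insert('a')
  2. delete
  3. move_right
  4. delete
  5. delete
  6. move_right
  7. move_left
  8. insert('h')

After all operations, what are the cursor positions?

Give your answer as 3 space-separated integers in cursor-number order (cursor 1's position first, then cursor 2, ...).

After op 1 (insert('a')): buffer="asmfacauj" (len 9), cursors c1@1 c2@5 c3@7, authorship 1...2.3..
After op 2 (delete): buffer="smfcuj" (len 6), cursors c1@0 c2@3 c3@4, authorship ......
After op 3 (move_right): buffer="smfcuj" (len 6), cursors c1@1 c2@4 c3@5, authorship ......
After op 4 (delete): buffer="mfj" (len 3), cursors c1@0 c2@2 c3@2, authorship ...
After op 5 (delete): buffer="j" (len 1), cursors c1@0 c2@0 c3@0, authorship .
After op 6 (move_right): buffer="j" (len 1), cursors c1@1 c2@1 c3@1, authorship .
After op 7 (move_left): buffer="j" (len 1), cursors c1@0 c2@0 c3@0, authorship .
After op 8 (insert('h')): buffer="hhhj" (len 4), cursors c1@3 c2@3 c3@3, authorship 123.

Answer: 3 3 3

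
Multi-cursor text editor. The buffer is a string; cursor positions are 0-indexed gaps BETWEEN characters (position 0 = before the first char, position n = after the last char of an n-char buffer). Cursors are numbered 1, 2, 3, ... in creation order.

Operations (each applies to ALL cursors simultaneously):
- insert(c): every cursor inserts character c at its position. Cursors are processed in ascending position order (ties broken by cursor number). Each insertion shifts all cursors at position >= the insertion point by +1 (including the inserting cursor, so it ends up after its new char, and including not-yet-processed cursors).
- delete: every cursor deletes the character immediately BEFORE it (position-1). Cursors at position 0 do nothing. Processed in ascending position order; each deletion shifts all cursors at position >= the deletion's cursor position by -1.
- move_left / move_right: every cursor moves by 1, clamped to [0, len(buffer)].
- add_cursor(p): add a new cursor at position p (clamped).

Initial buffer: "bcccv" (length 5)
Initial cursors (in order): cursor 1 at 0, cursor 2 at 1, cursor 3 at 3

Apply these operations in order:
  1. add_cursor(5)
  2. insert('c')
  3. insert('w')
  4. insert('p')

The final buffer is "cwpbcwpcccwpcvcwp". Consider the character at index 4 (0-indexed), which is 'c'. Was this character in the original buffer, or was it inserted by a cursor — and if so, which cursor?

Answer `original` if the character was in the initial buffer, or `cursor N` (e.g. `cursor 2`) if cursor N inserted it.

After op 1 (add_cursor(5)): buffer="bcccv" (len 5), cursors c1@0 c2@1 c3@3 c4@5, authorship .....
After op 2 (insert('c')): buffer="cbcccccvc" (len 9), cursors c1@1 c2@3 c3@6 c4@9, authorship 1.2..3..4
After op 3 (insert('w')): buffer="cwbcwcccwcvcw" (len 13), cursors c1@2 c2@5 c3@9 c4@13, authorship 11.22..33..44
After op 4 (insert('p')): buffer="cwpbcwpcccwpcvcwp" (len 17), cursors c1@3 c2@7 c3@12 c4@17, authorship 111.222..333..444
Authorship (.=original, N=cursor N): 1 1 1 . 2 2 2 . . 3 3 3 . . 4 4 4
Index 4: author = 2

Answer: cursor 2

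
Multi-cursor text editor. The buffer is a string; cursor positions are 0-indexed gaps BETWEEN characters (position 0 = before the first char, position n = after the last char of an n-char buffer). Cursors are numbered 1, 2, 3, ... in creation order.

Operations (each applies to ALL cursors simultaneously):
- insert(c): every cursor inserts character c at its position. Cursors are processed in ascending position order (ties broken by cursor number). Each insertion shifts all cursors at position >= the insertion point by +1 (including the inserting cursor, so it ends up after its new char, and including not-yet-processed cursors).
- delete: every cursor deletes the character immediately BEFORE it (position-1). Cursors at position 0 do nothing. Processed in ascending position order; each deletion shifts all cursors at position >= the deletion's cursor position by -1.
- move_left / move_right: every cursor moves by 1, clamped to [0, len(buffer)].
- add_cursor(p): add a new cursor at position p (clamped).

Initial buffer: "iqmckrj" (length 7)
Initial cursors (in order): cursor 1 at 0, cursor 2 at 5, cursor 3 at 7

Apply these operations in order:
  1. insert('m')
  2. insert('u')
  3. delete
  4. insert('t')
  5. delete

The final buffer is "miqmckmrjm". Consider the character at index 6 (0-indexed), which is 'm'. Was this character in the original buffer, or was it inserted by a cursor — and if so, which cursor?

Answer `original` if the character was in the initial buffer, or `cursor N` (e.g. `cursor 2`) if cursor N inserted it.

Answer: cursor 2

Derivation:
After op 1 (insert('m')): buffer="miqmckmrjm" (len 10), cursors c1@1 c2@7 c3@10, authorship 1.....2..3
After op 2 (insert('u')): buffer="muiqmckmurjmu" (len 13), cursors c1@2 c2@9 c3@13, authorship 11.....22..33
After op 3 (delete): buffer="miqmckmrjm" (len 10), cursors c1@1 c2@7 c3@10, authorship 1.....2..3
After op 4 (insert('t')): buffer="mtiqmckmtrjmt" (len 13), cursors c1@2 c2@9 c3@13, authorship 11.....22..33
After op 5 (delete): buffer="miqmckmrjm" (len 10), cursors c1@1 c2@7 c3@10, authorship 1.....2..3
Authorship (.=original, N=cursor N): 1 . . . . . 2 . . 3
Index 6: author = 2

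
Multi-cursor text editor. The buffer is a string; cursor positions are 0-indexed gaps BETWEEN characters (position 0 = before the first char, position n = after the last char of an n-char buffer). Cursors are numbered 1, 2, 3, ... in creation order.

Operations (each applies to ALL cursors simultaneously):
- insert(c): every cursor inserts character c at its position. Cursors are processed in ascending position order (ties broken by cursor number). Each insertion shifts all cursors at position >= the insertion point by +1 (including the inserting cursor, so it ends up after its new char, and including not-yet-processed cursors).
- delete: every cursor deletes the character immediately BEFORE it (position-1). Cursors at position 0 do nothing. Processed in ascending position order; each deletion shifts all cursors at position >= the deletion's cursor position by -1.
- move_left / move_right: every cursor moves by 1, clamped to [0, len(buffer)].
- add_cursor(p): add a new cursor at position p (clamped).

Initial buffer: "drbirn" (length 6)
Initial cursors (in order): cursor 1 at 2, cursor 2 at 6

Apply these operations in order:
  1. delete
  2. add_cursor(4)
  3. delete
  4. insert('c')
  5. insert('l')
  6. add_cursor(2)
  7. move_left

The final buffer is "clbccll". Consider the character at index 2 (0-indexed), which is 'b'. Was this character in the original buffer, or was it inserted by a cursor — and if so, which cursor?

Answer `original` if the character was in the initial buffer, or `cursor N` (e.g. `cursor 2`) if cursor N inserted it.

After op 1 (delete): buffer="dbir" (len 4), cursors c1@1 c2@4, authorship ....
After op 2 (add_cursor(4)): buffer="dbir" (len 4), cursors c1@1 c2@4 c3@4, authorship ....
After op 3 (delete): buffer="b" (len 1), cursors c1@0 c2@1 c3@1, authorship .
After op 4 (insert('c')): buffer="cbcc" (len 4), cursors c1@1 c2@4 c3@4, authorship 1.23
After op 5 (insert('l')): buffer="clbccll" (len 7), cursors c1@2 c2@7 c3@7, authorship 11.2323
After op 6 (add_cursor(2)): buffer="clbccll" (len 7), cursors c1@2 c4@2 c2@7 c3@7, authorship 11.2323
After op 7 (move_left): buffer="clbccll" (len 7), cursors c1@1 c4@1 c2@6 c3@6, authorship 11.2323
Authorship (.=original, N=cursor N): 1 1 . 2 3 2 3
Index 2: author = original

Answer: original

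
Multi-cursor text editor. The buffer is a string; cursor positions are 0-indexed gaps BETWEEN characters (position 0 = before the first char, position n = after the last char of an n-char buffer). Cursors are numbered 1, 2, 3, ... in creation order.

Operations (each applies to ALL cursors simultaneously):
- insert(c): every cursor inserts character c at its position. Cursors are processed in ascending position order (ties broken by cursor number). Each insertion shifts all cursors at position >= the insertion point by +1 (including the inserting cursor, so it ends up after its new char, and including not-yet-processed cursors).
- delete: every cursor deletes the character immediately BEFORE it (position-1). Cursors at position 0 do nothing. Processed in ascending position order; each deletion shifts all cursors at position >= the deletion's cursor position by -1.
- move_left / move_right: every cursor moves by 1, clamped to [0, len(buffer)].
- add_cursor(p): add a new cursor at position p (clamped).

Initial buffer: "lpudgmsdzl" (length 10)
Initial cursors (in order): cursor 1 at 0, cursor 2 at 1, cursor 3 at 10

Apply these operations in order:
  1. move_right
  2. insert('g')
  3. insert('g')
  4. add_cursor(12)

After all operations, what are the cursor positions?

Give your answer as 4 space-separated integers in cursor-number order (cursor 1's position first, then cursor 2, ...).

Answer: 3 6 16 12

Derivation:
After op 1 (move_right): buffer="lpudgmsdzl" (len 10), cursors c1@1 c2@2 c3@10, authorship ..........
After op 2 (insert('g')): buffer="lgpgudgmsdzlg" (len 13), cursors c1@2 c2@4 c3@13, authorship .1.2........3
After op 3 (insert('g')): buffer="lggpggudgmsdzlgg" (len 16), cursors c1@3 c2@6 c3@16, authorship .11.22........33
After op 4 (add_cursor(12)): buffer="lggpggudgmsdzlgg" (len 16), cursors c1@3 c2@6 c4@12 c3@16, authorship .11.22........33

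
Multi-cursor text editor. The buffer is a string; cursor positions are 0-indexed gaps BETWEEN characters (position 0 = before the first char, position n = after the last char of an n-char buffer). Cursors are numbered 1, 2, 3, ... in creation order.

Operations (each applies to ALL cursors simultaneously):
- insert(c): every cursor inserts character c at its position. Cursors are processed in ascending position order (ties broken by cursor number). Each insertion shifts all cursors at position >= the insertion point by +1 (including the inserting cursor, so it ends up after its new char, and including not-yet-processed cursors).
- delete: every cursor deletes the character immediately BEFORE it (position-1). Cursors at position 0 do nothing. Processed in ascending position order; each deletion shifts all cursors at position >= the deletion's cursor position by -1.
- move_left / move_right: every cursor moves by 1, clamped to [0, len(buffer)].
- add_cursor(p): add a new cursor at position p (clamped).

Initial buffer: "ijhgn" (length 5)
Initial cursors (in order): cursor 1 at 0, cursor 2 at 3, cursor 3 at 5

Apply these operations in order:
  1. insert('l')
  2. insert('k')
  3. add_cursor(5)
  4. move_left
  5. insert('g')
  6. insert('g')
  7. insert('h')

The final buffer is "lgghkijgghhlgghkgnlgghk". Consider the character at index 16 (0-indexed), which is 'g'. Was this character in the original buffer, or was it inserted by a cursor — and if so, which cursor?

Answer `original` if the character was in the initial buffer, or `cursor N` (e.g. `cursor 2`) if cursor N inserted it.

After op 1 (insert('l')): buffer="lijhlgnl" (len 8), cursors c1@1 c2@5 c3@8, authorship 1...2..3
After op 2 (insert('k')): buffer="lkijhlkgnlk" (len 11), cursors c1@2 c2@7 c3@11, authorship 11...22..33
After op 3 (add_cursor(5)): buffer="lkijhlkgnlk" (len 11), cursors c1@2 c4@5 c2@7 c3@11, authorship 11...22..33
After op 4 (move_left): buffer="lkijhlkgnlk" (len 11), cursors c1@1 c4@4 c2@6 c3@10, authorship 11...22..33
After op 5 (insert('g')): buffer="lgkijghlgkgnlgk" (len 15), cursors c1@2 c4@6 c2@9 c3@14, authorship 111..4.222..333
After op 6 (insert('g')): buffer="lggkijgghlggkgnlggk" (len 19), cursors c1@3 c4@8 c2@12 c3@18, authorship 1111..44.2222..3333
After op 7 (insert('h')): buffer="lgghkijgghhlgghkgnlgghk" (len 23), cursors c1@4 c4@10 c2@15 c3@22, authorship 11111..444.22222..33333
Authorship (.=original, N=cursor N): 1 1 1 1 1 . . 4 4 4 . 2 2 2 2 2 . . 3 3 3 3 3
Index 16: author = original

Answer: original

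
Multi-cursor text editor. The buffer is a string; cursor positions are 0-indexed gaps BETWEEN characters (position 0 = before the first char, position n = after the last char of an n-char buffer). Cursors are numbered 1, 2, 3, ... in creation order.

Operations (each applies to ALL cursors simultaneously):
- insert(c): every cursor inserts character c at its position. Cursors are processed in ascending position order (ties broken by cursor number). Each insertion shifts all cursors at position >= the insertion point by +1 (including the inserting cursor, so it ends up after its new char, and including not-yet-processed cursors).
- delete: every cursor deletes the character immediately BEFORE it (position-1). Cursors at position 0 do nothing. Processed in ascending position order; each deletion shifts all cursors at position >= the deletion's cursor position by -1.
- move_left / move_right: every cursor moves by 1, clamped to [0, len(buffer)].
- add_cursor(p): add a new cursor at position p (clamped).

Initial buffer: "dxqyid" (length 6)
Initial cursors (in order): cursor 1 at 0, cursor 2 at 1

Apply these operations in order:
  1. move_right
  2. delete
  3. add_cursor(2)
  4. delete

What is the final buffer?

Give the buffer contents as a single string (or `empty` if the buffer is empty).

After op 1 (move_right): buffer="dxqyid" (len 6), cursors c1@1 c2@2, authorship ......
After op 2 (delete): buffer="qyid" (len 4), cursors c1@0 c2@0, authorship ....
After op 3 (add_cursor(2)): buffer="qyid" (len 4), cursors c1@0 c2@0 c3@2, authorship ....
After op 4 (delete): buffer="qid" (len 3), cursors c1@0 c2@0 c3@1, authorship ...

Answer: qid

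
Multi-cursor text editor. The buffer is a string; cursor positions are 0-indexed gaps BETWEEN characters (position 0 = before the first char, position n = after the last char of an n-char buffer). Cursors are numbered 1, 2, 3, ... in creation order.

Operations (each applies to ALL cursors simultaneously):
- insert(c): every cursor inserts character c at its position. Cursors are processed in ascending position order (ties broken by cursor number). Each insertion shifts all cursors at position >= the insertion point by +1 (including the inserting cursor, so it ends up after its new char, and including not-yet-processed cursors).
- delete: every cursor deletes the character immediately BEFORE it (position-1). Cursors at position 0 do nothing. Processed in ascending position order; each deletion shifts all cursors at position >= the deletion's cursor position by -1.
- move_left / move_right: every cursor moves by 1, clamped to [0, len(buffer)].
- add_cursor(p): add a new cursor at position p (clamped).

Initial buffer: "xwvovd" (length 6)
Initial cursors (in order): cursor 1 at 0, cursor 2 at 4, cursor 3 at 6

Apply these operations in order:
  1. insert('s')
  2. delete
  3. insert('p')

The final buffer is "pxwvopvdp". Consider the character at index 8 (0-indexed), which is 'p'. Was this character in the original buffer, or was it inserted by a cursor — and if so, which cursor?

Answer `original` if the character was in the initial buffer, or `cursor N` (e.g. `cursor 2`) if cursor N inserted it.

Answer: cursor 3

Derivation:
After op 1 (insert('s')): buffer="sxwvosvds" (len 9), cursors c1@1 c2@6 c3@9, authorship 1....2..3
After op 2 (delete): buffer="xwvovd" (len 6), cursors c1@0 c2@4 c3@6, authorship ......
After op 3 (insert('p')): buffer="pxwvopvdp" (len 9), cursors c1@1 c2@6 c3@9, authorship 1....2..3
Authorship (.=original, N=cursor N): 1 . . . . 2 . . 3
Index 8: author = 3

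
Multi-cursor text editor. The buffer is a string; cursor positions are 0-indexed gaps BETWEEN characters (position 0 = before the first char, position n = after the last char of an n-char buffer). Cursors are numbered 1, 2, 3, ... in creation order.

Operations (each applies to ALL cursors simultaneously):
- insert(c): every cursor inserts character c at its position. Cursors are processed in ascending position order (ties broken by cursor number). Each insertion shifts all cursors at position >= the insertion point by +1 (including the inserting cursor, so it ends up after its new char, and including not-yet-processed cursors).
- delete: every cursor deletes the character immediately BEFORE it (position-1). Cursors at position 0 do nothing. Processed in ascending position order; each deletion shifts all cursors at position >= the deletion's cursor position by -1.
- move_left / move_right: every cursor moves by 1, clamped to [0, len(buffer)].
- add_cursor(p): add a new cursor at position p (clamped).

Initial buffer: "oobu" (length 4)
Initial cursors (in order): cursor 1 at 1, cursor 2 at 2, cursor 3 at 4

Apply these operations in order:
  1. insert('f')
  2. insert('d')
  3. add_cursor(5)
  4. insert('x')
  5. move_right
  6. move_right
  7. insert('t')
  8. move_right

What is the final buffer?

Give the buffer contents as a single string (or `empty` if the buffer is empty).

Answer: ofdxoftxdxtbutfdxt

Derivation:
After op 1 (insert('f')): buffer="ofofbuf" (len 7), cursors c1@2 c2@4 c3@7, authorship .1.2..3
After op 2 (insert('d')): buffer="ofdofdbufd" (len 10), cursors c1@3 c2@6 c3@10, authorship .11.22..33
After op 3 (add_cursor(5)): buffer="ofdofdbufd" (len 10), cursors c1@3 c4@5 c2@6 c3@10, authorship .11.22..33
After op 4 (insert('x')): buffer="ofdxofxdxbufdx" (len 14), cursors c1@4 c4@7 c2@9 c3@14, authorship .111.2422..333
After op 5 (move_right): buffer="ofdxofxdxbufdx" (len 14), cursors c1@5 c4@8 c2@10 c3@14, authorship .111.2422..333
After op 6 (move_right): buffer="ofdxofxdxbufdx" (len 14), cursors c1@6 c4@9 c2@11 c3@14, authorship .111.2422..333
After op 7 (insert('t')): buffer="ofdxoftxdxtbutfdxt" (len 18), cursors c1@7 c4@11 c2@14 c3@18, authorship .111.214224..23333
After op 8 (move_right): buffer="ofdxoftxdxtbutfdxt" (len 18), cursors c1@8 c4@12 c2@15 c3@18, authorship .111.214224..23333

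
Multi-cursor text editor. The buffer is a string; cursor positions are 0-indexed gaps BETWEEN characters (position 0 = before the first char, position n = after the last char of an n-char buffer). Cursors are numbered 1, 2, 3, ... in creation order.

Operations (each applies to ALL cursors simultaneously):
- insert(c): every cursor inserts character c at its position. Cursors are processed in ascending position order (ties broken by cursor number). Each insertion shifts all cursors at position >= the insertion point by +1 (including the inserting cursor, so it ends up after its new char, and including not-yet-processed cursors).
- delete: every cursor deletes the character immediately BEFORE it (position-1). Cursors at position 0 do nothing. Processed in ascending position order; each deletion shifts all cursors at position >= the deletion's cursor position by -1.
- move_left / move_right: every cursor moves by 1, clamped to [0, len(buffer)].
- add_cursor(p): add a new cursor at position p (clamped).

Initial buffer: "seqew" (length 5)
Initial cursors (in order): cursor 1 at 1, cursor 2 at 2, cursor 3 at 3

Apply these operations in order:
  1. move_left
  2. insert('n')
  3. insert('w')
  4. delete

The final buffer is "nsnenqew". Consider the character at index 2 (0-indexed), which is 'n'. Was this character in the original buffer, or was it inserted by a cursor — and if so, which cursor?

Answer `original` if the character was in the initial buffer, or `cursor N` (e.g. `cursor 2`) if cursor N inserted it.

After op 1 (move_left): buffer="seqew" (len 5), cursors c1@0 c2@1 c3@2, authorship .....
After op 2 (insert('n')): buffer="nsnenqew" (len 8), cursors c1@1 c2@3 c3@5, authorship 1.2.3...
After op 3 (insert('w')): buffer="nwsnwenwqew" (len 11), cursors c1@2 c2@5 c3@8, authorship 11.22.33...
After op 4 (delete): buffer="nsnenqew" (len 8), cursors c1@1 c2@3 c3@5, authorship 1.2.3...
Authorship (.=original, N=cursor N): 1 . 2 . 3 . . .
Index 2: author = 2

Answer: cursor 2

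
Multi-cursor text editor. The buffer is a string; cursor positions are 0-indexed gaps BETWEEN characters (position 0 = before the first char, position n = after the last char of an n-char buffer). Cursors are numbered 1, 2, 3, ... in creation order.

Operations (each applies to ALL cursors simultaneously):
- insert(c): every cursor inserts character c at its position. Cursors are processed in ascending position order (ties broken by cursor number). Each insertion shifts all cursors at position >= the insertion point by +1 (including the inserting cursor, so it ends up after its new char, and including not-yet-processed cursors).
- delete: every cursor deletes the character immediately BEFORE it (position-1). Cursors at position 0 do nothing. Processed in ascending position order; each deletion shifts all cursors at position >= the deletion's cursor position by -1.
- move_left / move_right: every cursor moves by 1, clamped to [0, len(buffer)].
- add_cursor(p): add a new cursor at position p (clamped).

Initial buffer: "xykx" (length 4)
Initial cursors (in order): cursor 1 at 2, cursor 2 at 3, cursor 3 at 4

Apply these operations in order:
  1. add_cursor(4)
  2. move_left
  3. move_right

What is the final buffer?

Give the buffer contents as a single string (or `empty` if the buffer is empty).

Answer: xykx

Derivation:
After op 1 (add_cursor(4)): buffer="xykx" (len 4), cursors c1@2 c2@3 c3@4 c4@4, authorship ....
After op 2 (move_left): buffer="xykx" (len 4), cursors c1@1 c2@2 c3@3 c4@3, authorship ....
After op 3 (move_right): buffer="xykx" (len 4), cursors c1@2 c2@3 c3@4 c4@4, authorship ....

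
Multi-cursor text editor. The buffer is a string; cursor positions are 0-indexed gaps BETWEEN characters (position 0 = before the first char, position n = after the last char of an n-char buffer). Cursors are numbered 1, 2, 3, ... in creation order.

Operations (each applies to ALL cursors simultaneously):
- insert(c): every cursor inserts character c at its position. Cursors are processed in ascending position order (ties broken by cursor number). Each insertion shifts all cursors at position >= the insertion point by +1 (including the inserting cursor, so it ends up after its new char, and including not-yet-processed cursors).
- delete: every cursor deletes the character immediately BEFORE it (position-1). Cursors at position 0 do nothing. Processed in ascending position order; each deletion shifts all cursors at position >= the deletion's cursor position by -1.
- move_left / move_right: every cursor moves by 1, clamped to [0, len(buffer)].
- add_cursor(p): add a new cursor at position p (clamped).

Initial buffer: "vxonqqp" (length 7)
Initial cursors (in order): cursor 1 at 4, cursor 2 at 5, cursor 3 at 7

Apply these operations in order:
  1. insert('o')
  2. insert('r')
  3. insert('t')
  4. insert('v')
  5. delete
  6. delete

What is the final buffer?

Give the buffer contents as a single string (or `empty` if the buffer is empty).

After op 1 (insert('o')): buffer="vxonoqoqpo" (len 10), cursors c1@5 c2@7 c3@10, authorship ....1.2..3
After op 2 (insert('r')): buffer="vxonorqorqpor" (len 13), cursors c1@6 c2@9 c3@13, authorship ....11.22..33
After op 3 (insert('t')): buffer="vxonortqortqport" (len 16), cursors c1@7 c2@11 c3@16, authorship ....111.222..333
After op 4 (insert('v')): buffer="vxonortvqortvqportv" (len 19), cursors c1@8 c2@13 c3@19, authorship ....1111.2222..3333
After op 5 (delete): buffer="vxonortqortqport" (len 16), cursors c1@7 c2@11 c3@16, authorship ....111.222..333
After op 6 (delete): buffer="vxonorqorqpor" (len 13), cursors c1@6 c2@9 c3@13, authorship ....11.22..33

Answer: vxonorqorqpor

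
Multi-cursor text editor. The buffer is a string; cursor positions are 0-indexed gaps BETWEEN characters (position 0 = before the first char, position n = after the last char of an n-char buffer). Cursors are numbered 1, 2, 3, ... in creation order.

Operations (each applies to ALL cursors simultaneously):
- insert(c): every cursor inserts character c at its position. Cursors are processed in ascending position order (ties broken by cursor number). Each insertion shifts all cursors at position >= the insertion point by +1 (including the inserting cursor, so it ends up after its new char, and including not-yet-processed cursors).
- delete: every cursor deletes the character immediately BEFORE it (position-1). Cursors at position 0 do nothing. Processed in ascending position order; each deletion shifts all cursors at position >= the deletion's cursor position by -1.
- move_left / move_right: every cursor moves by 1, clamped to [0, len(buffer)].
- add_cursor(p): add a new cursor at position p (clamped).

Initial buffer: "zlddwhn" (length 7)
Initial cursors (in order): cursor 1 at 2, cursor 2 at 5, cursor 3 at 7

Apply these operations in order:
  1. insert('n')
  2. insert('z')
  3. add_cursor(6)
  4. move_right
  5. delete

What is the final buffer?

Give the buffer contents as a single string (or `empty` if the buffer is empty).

Answer: zlnzdnznn

Derivation:
After op 1 (insert('n')): buffer="zlnddwnhnn" (len 10), cursors c1@3 c2@7 c3@10, authorship ..1...2..3
After op 2 (insert('z')): buffer="zlnzddwnzhnnz" (len 13), cursors c1@4 c2@9 c3@13, authorship ..11...22..33
After op 3 (add_cursor(6)): buffer="zlnzddwnzhnnz" (len 13), cursors c1@4 c4@6 c2@9 c3@13, authorship ..11...22..33
After op 4 (move_right): buffer="zlnzddwnzhnnz" (len 13), cursors c1@5 c4@7 c2@10 c3@13, authorship ..11...22..33
After op 5 (delete): buffer="zlnzdnznn" (len 9), cursors c1@4 c4@5 c2@7 c3@9, authorship ..11.22.3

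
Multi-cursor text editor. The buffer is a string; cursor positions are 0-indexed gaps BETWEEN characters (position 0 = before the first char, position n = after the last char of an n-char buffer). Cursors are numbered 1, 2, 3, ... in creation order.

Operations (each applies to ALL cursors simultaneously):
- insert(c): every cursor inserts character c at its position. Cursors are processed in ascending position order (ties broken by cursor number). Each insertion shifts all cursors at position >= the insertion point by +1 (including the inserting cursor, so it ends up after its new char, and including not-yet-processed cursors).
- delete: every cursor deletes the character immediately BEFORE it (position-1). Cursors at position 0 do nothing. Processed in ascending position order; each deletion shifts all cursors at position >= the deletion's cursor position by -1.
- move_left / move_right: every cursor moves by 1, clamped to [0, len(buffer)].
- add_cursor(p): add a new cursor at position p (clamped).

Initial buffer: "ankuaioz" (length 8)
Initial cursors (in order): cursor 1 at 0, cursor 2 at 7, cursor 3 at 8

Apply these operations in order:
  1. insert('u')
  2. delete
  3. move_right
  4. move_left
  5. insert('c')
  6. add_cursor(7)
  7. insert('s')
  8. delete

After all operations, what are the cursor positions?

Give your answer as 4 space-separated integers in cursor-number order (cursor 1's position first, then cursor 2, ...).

After op 1 (insert('u')): buffer="uankuaiouzu" (len 11), cursors c1@1 c2@9 c3@11, authorship 1.......2.3
After op 2 (delete): buffer="ankuaioz" (len 8), cursors c1@0 c2@7 c3@8, authorship ........
After op 3 (move_right): buffer="ankuaioz" (len 8), cursors c1@1 c2@8 c3@8, authorship ........
After op 4 (move_left): buffer="ankuaioz" (len 8), cursors c1@0 c2@7 c3@7, authorship ........
After op 5 (insert('c')): buffer="cankuaioccz" (len 11), cursors c1@1 c2@10 c3@10, authorship 1.......23.
After op 6 (add_cursor(7)): buffer="cankuaioccz" (len 11), cursors c1@1 c4@7 c2@10 c3@10, authorship 1.......23.
After op 7 (insert('s')): buffer="csankuaisoccssz" (len 15), cursors c1@2 c4@9 c2@14 c3@14, authorship 11......4.2323.
After op 8 (delete): buffer="cankuaioccz" (len 11), cursors c1@1 c4@7 c2@10 c3@10, authorship 1.......23.

Answer: 1 10 10 7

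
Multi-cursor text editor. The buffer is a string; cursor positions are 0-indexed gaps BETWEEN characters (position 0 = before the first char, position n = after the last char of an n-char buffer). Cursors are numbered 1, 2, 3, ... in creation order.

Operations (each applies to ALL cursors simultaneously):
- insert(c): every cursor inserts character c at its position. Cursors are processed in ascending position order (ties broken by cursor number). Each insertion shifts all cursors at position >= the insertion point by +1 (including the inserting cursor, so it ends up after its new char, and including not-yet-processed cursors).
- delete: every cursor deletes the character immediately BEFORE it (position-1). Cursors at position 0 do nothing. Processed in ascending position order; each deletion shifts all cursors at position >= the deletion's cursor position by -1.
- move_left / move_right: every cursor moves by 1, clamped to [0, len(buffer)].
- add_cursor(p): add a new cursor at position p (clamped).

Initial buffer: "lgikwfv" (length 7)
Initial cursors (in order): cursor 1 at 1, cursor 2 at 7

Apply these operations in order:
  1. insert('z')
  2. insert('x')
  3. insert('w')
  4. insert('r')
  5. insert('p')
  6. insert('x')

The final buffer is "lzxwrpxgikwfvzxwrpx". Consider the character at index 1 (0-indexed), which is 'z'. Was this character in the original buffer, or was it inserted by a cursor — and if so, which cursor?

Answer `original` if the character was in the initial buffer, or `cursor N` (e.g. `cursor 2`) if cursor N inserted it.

Answer: cursor 1

Derivation:
After op 1 (insert('z')): buffer="lzgikwfvz" (len 9), cursors c1@2 c2@9, authorship .1......2
After op 2 (insert('x')): buffer="lzxgikwfvzx" (len 11), cursors c1@3 c2@11, authorship .11......22
After op 3 (insert('w')): buffer="lzxwgikwfvzxw" (len 13), cursors c1@4 c2@13, authorship .111......222
After op 4 (insert('r')): buffer="lzxwrgikwfvzxwr" (len 15), cursors c1@5 c2@15, authorship .1111......2222
After op 5 (insert('p')): buffer="lzxwrpgikwfvzxwrp" (len 17), cursors c1@6 c2@17, authorship .11111......22222
After op 6 (insert('x')): buffer="lzxwrpxgikwfvzxwrpx" (len 19), cursors c1@7 c2@19, authorship .111111......222222
Authorship (.=original, N=cursor N): . 1 1 1 1 1 1 . . . . . . 2 2 2 2 2 2
Index 1: author = 1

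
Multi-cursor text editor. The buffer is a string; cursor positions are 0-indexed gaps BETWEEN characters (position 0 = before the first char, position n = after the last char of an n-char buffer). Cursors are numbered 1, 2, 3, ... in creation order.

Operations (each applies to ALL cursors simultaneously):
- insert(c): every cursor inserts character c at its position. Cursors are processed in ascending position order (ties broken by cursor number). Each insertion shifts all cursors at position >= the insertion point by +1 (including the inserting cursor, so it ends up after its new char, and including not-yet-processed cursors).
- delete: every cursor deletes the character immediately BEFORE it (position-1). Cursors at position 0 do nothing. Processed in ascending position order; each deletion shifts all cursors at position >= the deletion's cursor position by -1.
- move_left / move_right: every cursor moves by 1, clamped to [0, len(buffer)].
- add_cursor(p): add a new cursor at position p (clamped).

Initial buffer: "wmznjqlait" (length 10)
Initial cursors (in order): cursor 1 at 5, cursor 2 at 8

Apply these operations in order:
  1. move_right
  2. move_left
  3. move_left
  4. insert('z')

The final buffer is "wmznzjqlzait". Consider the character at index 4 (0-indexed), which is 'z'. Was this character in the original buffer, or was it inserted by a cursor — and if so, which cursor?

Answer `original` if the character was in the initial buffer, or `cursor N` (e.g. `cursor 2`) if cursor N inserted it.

Answer: cursor 1

Derivation:
After op 1 (move_right): buffer="wmznjqlait" (len 10), cursors c1@6 c2@9, authorship ..........
After op 2 (move_left): buffer="wmznjqlait" (len 10), cursors c1@5 c2@8, authorship ..........
After op 3 (move_left): buffer="wmznjqlait" (len 10), cursors c1@4 c2@7, authorship ..........
After op 4 (insert('z')): buffer="wmznzjqlzait" (len 12), cursors c1@5 c2@9, authorship ....1...2...
Authorship (.=original, N=cursor N): . . . . 1 . . . 2 . . .
Index 4: author = 1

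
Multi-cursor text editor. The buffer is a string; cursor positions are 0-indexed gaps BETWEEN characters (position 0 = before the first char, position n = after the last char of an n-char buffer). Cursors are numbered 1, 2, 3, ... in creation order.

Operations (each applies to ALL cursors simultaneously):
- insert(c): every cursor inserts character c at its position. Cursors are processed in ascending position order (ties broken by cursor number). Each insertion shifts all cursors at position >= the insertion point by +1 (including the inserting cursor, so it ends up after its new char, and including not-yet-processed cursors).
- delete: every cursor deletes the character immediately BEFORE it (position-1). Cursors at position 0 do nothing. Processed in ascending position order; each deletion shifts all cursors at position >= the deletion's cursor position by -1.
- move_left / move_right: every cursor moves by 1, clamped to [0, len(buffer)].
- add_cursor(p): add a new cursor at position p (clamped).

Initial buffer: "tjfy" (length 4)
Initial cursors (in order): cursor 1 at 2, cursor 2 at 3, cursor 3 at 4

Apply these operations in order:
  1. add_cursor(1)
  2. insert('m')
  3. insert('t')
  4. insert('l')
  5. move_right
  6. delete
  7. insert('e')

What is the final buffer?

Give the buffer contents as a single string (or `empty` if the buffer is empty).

Answer: tmtlemtlemtlemte

Derivation:
After op 1 (add_cursor(1)): buffer="tjfy" (len 4), cursors c4@1 c1@2 c2@3 c3@4, authorship ....
After op 2 (insert('m')): buffer="tmjmfmym" (len 8), cursors c4@2 c1@4 c2@6 c3@8, authorship .4.1.2.3
After op 3 (insert('t')): buffer="tmtjmtfmtymt" (len 12), cursors c4@3 c1@6 c2@9 c3@12, authorship .44.11.22.33
After op 4 (insert('l')): buffer="tmtljmtlfmtlymtl" (len 16), cursors c4@4 c1@8 c2@12 c3@16, authorship .444.111.222.333
After op 5 (move_right): buffer="tmtljmtlfmtlymtl" (len 16), cursors c4@5 c1@9 c2@13 c3@16, authorship .444.111.222.333
After op 6 (delete): buffer="tmtlmtlmtlmt" (len 12), cursors c4@4 c1@7 c2@10 c3@12, authorship .44411122233
After op 7 (insert('e')): buffer="tmtlemtlemtlemte" (len 16), cursors c4@5 c1@9 c2@13 c3@16, authorship .444411112222333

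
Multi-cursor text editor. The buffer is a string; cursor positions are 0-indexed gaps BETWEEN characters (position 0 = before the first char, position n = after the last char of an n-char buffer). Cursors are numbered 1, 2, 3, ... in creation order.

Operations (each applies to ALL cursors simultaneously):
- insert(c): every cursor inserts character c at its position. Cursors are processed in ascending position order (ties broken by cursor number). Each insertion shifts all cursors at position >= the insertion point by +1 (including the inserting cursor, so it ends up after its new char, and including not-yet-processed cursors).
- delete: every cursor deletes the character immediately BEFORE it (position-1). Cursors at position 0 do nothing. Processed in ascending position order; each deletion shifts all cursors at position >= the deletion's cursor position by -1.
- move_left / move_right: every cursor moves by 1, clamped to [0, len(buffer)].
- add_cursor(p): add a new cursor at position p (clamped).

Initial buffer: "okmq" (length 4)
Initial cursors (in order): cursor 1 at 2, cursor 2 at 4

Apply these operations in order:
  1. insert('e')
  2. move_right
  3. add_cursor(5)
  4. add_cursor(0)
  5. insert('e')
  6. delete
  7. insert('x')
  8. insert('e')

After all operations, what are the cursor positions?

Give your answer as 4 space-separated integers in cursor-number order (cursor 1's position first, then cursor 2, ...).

After op 1 (insert('e')): buffer="okemqe" (len 6), cursors c1@3 c2@6, authorship ..1..2
After op 2 (move_right): buffer="okemqe" (len 6), cursors c1@4 c2@6, authorship ..1..2
After op 3 (add_cursor(5)): buffer="okemqe" (len 6), cursors c1@4 c3@5 c2@6, authorship ..1..2
After op 4 (add_cursor(0)): buffer="okemqe" (len 6), cursors c4@0 c1@4 c3@5 c2@6, authorship ..1..2
After op 5 (insert('e')): buffer="eokemeqeee" (len 10), cursors c4@1 c1@6 c3@8 c2@10, authorship 4..1.1.322
After op 6 (delete): buffer="okemqe" (len 6), cursors c4@0 c1@4 c3@5 c2@6, authorship ..1..2
After op 7 (insert('x')): buffer="xokemxqxex" (len 10), cursors c4@1 c1@6 c3@8 c2@10, authorship 4..1.1.322
After op 8 (insert('e')): buffer="xeokemxeqxeexe" (len 14), cursors c4@2 c1@8 c3@11 c2@14, authorship 44..1.11.33222

Answer: 8 14 11 2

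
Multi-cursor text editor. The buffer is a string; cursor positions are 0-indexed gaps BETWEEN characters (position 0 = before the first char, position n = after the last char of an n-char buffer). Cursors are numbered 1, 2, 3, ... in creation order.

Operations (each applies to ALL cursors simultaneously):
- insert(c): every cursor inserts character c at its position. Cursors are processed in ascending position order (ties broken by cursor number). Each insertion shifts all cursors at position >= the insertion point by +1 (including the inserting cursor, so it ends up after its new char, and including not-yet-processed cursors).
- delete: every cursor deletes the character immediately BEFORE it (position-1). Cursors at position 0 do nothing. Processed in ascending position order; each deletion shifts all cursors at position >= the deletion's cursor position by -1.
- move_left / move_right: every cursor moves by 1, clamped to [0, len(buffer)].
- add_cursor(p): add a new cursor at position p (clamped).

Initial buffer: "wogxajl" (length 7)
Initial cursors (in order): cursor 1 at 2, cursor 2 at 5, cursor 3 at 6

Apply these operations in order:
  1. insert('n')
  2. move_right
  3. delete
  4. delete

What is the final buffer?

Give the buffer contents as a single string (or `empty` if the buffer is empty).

After op 1 (insert('n')): buffer="wongxanjnl" (len 10), cursors c1@3 c2@7 c3@9, authorship ..1...2.3.
After op 2 (move_right): buffer="wongxanjnl" (len 10), cursors c1@4 c2@8 c3@10, authorship ..1...2.3.
After op 3 (delete): buffer="wonxann" (len 7), cursors c1@3 c2@6 c3@7, authorship ..1..23
After op 4 (delete): buffer="woxa" (len 4), cursors c1@2 c2@4 c3@4, authorship ....

Answer: woxa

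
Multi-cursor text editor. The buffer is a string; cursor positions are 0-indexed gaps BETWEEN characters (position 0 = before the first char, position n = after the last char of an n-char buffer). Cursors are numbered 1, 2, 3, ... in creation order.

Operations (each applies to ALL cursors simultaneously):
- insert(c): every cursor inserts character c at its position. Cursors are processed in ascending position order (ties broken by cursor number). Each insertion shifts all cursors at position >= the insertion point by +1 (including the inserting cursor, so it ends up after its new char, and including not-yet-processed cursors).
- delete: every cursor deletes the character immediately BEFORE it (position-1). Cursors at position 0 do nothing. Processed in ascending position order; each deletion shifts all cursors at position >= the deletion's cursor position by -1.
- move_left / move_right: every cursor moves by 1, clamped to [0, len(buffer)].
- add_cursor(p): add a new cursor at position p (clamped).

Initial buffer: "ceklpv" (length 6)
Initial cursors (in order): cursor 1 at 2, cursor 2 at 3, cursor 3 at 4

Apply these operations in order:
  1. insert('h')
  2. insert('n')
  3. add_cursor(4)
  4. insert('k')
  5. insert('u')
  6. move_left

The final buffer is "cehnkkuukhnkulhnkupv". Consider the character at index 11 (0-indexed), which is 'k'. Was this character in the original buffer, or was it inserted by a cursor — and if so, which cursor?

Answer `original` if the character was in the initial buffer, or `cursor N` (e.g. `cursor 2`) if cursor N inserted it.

Answer: cursor 2

Derivation:
After op 1 (insert('h')): buffer="cehkhlhpv" (len 9), cursors c1@3 c2@5 c3@7, authorship ..1.2.3..
After op 2 (insert('n')): buffer="cehnkhnlhnpv" (len 12), cursors c1@4 c2@7 c3@10, authorship ..11.22.33..
After op 3 (add_cursor(4)): buffer="cehnkhnlhnpv" (len 12), cursors c1@4 c4@4 c2@7 c3@10, authorship ..11.22.33..
After op 4 (insert('k')): buffer="cehnkkkhnklhnkpv" (len 16), cursors c1@6 c4@6 c2@10 c3@14, authorship ..1114.222.333..
After op 5 (insert('u')): buffer="cehnkkuukhnkulhnkupv" (len 20), cursors c1@8 c4@8 c2@13 c3@18, authorship ..111414.2222.3333..
After op 6 (move_left): buffer="cehnkkuukhnkulhnkupv" (len 20), cursors c1@7 c4@7 c2@12 c3@17, authorship ..111414.2222.3333..
Authorship (.=original, N=cursor N): . . 1 1 1 4 1 4 . 2 2 2 2 . 3 3 3 3 . .
Index 11: author = 2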